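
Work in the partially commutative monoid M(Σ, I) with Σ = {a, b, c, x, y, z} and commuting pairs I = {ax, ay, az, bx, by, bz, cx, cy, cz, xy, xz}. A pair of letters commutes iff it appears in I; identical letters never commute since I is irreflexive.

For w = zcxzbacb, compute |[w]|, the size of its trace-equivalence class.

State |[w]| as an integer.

168

#0=z has no predecessor
#1=c has no predecessor
#2=x has no predecessor
#3=z depends on [0:z]
#4=b depends on [1:c]
#5=a depends on [4:b]
#6=c depends on [5:a]
#7=b depends on [6:c]
sources: [0:z, 1:c, 2:x]
N(rest) = Σ N(rest − s) over sources s of rest; N(one piece) = 1:
  size 1 → [2]=1  [3]=1  [7]=1
  size 2 → [0,3]=1  [2,3]=2  [2,7]=2  [3,7]=2  [6,7]=1
  size 3 → [0,2,3]=3  [0,3,7]=3  [2,3,7]=6  [2,6,7]=3  [3,6,7]=3  [5,6,7]=1
  size 4 → [0,2,3,7]=12  [0,3,6,7]=6  [2,3,6,7]=12  [2,5,6,7]=4  [3,5,6,7]=4  [4,5,6,7]=1
  size 5 → [0,2,3,6,7]=30  [0,3,5,6,7]=10  [1,4,5,6,7]=1  [2,3,5,6,7]=20  [2,4,5,6,7]=5  [3,4,5,6,7]=5
  size 6 → [0,2,3,5,6,7]=60  [0,3,4,5,6,7]=15  [1,2,4,5,6,7]=6  [1,3,4,5,6,7]=6  [2,3,4,5,6,7]=30
  first=0(z) contributes 42
  first=1(c) contributes 105
  first=2(x) contributes 21
|[w]| = 168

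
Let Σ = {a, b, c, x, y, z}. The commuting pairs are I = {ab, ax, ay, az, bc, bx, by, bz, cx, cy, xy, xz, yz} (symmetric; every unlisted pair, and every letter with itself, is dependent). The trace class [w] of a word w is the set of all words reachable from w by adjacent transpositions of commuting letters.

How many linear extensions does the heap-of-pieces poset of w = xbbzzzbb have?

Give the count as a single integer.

drop 0:x onto floor
drop 1:b onto floor
drop 2:b onto {1:b}
drop 3:z onto floor
drop 4:z onto {3:z}
drop 5:z onto {4:z}
drop 6:b onto {2:b}
drop 7:b onto {6:b}
ground layer = {0:x, 1:b, 3:z}
drop-orders for the pieces not yet dropped (sum over which currently-grounded one goes next):
  1 to go: {0} 1  {5} 1  {7} 1
  2 to go: {0,5} 2  {0,7} 2  {4,5} 1  {5,7} 2  {6,7} 1
  3 to go: {0,4,5} 3  {0,5,7} 6  {0,6,7} 3  {2,6,7} 1  {3,4,5} 1  {4,5,7} 3  {5,6,7} 3
  4 to go: {0,2,6,7} 4  {0,3,4,5} 4  {0,4,5,7} 12  {0,5,6,7} 12  {1,2,6,7} 1  {2,5,6,7} 4  {3,4,5,7} 4  {4,5,6,7} 6
  5 to go: {0,1,2,6,7} 5  {0,2,5,6,7} 20  {0,3,4,5,7} 20  {0,4,5,6,7} 30  {1,2,5,6,7} 5  {2,4,5,6,7} 10  {3,4,5,6,7} 10
  6 to go: {0,1,2,5,6,7} 30  {0,2,4,5,6,7} 60  {0,3,4,5,6,7} 60  {1,2,4,5,6,7} 15  {2,3,4,5,6,7} 20
  if 0:x drops first: 35 orders
  if 1:b drops first: 140 orders
  if 3:z drops first: 105 orders
heap linearizations: 280

280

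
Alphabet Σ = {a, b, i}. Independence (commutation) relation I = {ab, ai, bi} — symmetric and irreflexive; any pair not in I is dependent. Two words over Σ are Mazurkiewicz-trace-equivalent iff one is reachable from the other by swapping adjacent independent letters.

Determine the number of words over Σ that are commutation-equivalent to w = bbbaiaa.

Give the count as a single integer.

piece 0:b — minimal
piece 1:b rests on {0:b}
piece 2:b rests on {1:b}
piece 3:a — minimal
piece 4:i — minimal
piece 5:a rests on {3:a}
piece 6:a rests on {5:a}
minimal pieces: {0:b, 3:a, 4:i}
ways to finish when only these pieces remain (= sum over removing one remaining piece with nothing left below it):
  1 left: {2}→1  {4}→1  {6}→1
  2 left: {1,2}→1  {2,4}→2  {2,6}→2  {4,6}→2  {5,6}→1
  3 left: {0,1,2}→1  {1,2,4}→3  {1,2,6}→3  {2,4,6}→6  {2,5,6}→3  {3,5,6}→1  {4,5,6}→3
  4 left: {0,1,2,4}→4  {0,1,2,6}→4  {1,2,4,6}→12  {1,2,5,6}→6  {2,3,5,6}→4  {2,4,5,6}→12  {3,4,5,6}→4
  5 left: {0,1,2,4,6}→20  {0,1,2,5,6}→10  {1,2,3,5,6}→10  {1,2,4,5,6}→30  {2,3,4,5,6}→20
  placing 0:b first → 60 extensions
  placing 3:a first → 60 extensions
  placing 4:i first → 20 extensions
total linear extensions = 140

140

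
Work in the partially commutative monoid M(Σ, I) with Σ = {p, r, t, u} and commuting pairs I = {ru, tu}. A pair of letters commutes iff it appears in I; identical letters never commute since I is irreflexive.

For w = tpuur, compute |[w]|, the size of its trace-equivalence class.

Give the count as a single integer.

#0=t has no predecessor
#1=p depends on [0:t]
#2=u depends on [1:p]
#3=u depends on [2:u]
#4=r depends on [1:p]
sources: [0:t]
N(rest) = Σ N(rest − s) over sources s of rest; N(one piece) = 1:
  size 1 → [3]=1  [4]=1
  size 2 → [2,3]=1  [3,4]=2
  size 3 → [2,3,4]=3
  first=0(t) contributes 3

3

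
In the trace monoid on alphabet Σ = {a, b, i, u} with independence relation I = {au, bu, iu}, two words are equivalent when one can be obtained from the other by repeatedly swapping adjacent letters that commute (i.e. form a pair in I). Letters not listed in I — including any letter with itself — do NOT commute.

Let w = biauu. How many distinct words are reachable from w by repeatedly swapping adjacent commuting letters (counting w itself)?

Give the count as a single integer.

10

drop 0:b onto floor
drop 1:i onto {0:b}
drop 2:a onto {1:i}
drop 3:u onto floor
drop 4:u onto {3:u}
ground layer = {0:b, 3:u}
drop-orders for the pieces not yet dropped (sum over which currently-grounded one goes next):
  1 to go: {2} 1  {4} 1
  2 to go: {1,2} 1  {2,4} 2  {3,4} 1
  3 to go: {0,1,2} 1  {1,2,4} 3  {2,3,4} 3
  if 0:b drops first: 6 orders
  if 3:u drops first: 4 orders
heap linearizations: 10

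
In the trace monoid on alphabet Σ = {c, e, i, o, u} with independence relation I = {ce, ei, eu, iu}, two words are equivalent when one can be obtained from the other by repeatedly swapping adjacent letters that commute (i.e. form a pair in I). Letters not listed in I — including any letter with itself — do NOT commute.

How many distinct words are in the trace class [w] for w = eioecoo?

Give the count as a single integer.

4

drop 0:e onto floor
drop 1:i onto floor
drop 2:o onto {0:e, 1:i}
drop 3:e onto {2:o}
drop 4:c onto {2:o}
drop 5:o onto {3:e, 4:c}
drop 6:o onto {5:o}
ground layer = {0:e, 1:i}
drop-orders for the pieces not yet dropped (sum over which currently-grounded one goes next):
  1 to go: {6} 1
  2 to go: {5,6} 1
  3 to go: {3,5,6} 1  {4,5,6} 1
  4 to go: {3,4,5,6} 2
  5 to go: {2,3,4,5,6} 2
  if 0:e drops first: 2 orders
  if 1:i drops first: 2 orders
heap linearizations: 4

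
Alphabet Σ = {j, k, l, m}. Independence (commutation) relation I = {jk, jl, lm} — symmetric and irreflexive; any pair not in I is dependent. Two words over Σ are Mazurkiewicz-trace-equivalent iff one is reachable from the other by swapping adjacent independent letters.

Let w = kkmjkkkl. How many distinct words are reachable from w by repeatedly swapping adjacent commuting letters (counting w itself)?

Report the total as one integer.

0(k) covers ∅
1(k) covers 0:k
2(m) covers 1:k
3(j) covers 2:m
4(k) covers 2:m
5(k) covers 4:k
6(k) covers 5:k
7(l) covers 6:k
floor of heap: 0:k
completions by unplaced set U, small U first (add the entries for U minus each lowest piece of U):
  |U|=1: {3}:1  {7}:1
  |U|=2: {3,7}:2  {6,7}:1
  |U|=3: {3,6,7}:3  {5,6,7}:1
  |U|=4: {3,5,6,7}:4  {4,5,6,7}:1
  |U|=5: {3,4,5,6,7}:5
  |U|=6: {2,3,4,5,6,7}:5
  start at 0(k): 5

5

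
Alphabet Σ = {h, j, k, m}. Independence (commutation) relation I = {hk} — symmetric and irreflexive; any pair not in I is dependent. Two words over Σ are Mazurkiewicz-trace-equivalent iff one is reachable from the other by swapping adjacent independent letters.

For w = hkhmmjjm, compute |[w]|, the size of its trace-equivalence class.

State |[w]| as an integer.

3

0(h) covers ∅
1(k) covers ∅
2(h) covers 0:h
3(m) covers 1:k, 2:h
4(m) covers 3:m
5(j) covers 4:m
6(j) covers 5:j
7(m) covers 6:j
floor of heap: 0:h, 1:k
completions by unplaced set U, small U first (add the entries for U minus each lowest piece of U):
  |U|=1: {7}:1
  |U|=2: {6,7}:1
  |U|=3: {5,6,7}:1
  |U|=4: {4,5,6,7}:1
  |U|=5: {3,4,5,6,7}:1
  |U|=6: {1,3,4,5,6,7}:1  {2,3,4,5,6,7}:1
  start at 0(h): 2
  start at 1(k): 1
sum over floor = 3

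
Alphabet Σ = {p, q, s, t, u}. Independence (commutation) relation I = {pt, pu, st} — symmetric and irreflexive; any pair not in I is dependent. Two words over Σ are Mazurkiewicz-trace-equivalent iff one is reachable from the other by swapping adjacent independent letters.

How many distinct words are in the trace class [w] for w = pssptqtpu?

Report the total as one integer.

#0=p has no predecessor
#1=s depends on [0:p]
#2=s depends on [1:s]
#3=p depends on [2:s]
#4=t has no predecessor
#5=q depends on [3:p, 4:t]
#6=t depends on [5:q]
#7=p depends on [5:q]
#8=u depends on [6:t]
sources: [0:p, 4:t]
N(rest) = Σ N(rest − s) over sources s of rest; N(one piece) = 1:
  size 1 → [7]=1  [8]=1
  size 2 → [6,8]=1  [7,8]=2
  size 3 → [6,7,8]=3
  size 4 → [5,6,7,8]=3
  size 5 → [3,5,6,7,8]=3  [4,5,6,7,8]=3
  size 6 → [2,3,5,6,7,8]=3  [3,4,5,6,7,8]=6
  size 7 → [1,2,3,5,6,7,8]=3  [2,3,4,5,6,7,8]=9
  first=0(p) contributes 12
  first=4(t) contributes 3
|[w]| = 15

15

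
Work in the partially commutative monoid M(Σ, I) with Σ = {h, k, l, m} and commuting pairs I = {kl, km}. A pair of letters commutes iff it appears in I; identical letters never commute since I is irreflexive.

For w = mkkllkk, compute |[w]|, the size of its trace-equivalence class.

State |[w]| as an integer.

35

drop 0:m onto floor
drop 1:k onto floor
drop 2:k onto {1:k}
drop 3:l onto {0:m}
drop 4:l onto {3:l}
drop 5:k onto {2:k}
drop 6:k onto {5:k}
ground layer = {0:m, 1:k}
drop-orders for the pieces not yet dropped (sum over which currently-grounded one goes next):
  1 to go: {4} 1  {6} 1
  2 to go: {3,4} 1  {4,6} 2  {5,6} 1
  3 to go: {0,3,4} 1  {2,5,6} 1  {3,4,6} 3  {4,5,6} 3
  4 to go: {0,3,4,6} 4  {1,2,5,6} 1  {2,4,5,6} 4  {3,4,5,6} 6
  5 to go: {0,3,4,5,6} 10  {1,2,4,5,6} 5  {2,3,4,5,6} 10
  if 0:m drops first: 15 orders
  if 1:k drops first: 20 orders
heap linearizations: 35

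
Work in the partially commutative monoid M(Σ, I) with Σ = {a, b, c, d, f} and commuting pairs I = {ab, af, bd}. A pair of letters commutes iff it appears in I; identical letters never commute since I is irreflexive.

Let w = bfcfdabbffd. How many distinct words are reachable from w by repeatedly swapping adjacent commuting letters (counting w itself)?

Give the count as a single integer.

12

0(b) covers ∅
1(f) covers 0:b
2(c) covers 1:f
3(f) covers 2:c
4(d) covers 3:f
5(a) covers 4:d
6(b) covers 3:f
7(b) covers 6:b
8(f) covers 4:d, 7:b
9(f) covers 8:f
10(d) covers 5:a, 9:f
floor of heap: 0:b
completions by unplaced set U, small U first (add the entries for U minus each lowest piece of U):
  |U|=1: {10}:1
  |U|=2: {5,10}:1  {9,10}:1
  |U|=3: {5,9,10}:2  {8,9,10}:1
  |U|=4: {5,8,9,10}:3  {7,8,9,10}:1
  |U|=5: {4,5,8,9,10}:3  {5,7,8,9,10}:4  {6,7,8,9,10}:1
  |U|=6: {4,5,7,8,9,10}:7  {5,6,7,8,9,10}:5
  |U|=7: {4,5,6,7,8,9,10}:12
  |U|=8: {3,4,5,6,7,8,9,10}:12
  |U|=9: {2,3,4,5,6,7,8,9,10}:12
  start at 0(b): 12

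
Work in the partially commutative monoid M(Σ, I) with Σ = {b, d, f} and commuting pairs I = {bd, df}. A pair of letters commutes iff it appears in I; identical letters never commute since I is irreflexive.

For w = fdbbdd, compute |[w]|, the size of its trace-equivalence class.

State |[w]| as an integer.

20

#0=f has no predecessor
#1=d has no predecessor
#2=b depends on [0:f]
#3=b depends on [2:b]
#4=d depends on [1:d]
#5=d depends on [4:d]
sources: [0:f, 1:d]
N(rest) = Σ N(rest − s) over sources s of rest; N(one piece) = 1:
  size 1 → [3]=1  [5]=1
  size 2 → [2,3]=1  [3,5]=2  [4,5]=1
  size 3 → [0,2,3]=1  [1,4,5]=1  [2,3,5]=3  [3,4,5]=3
  size 4 → [0,2,3,5]=4  [1,3,4,5]=4  [2,3,4,5]=6
  first=0(f) contributes 10
  first=1(d) contributes 10
|[w]| = 20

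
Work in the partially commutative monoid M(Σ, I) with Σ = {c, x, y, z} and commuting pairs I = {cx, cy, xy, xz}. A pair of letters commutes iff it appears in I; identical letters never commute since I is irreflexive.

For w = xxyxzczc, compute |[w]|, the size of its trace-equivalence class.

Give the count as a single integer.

56

0(x) covers ∅
1(x) covers 0:x
2(y) covers ∅
3(x) covers 1:x
4(z) covers 2:y
5(c) covers 4:z
6(z) covers 5:c
7(c) covers 6:z
floor of heap: 0:x, 2:y
completions by unplaced set U, small U first (add the entries for U minus each lowest piece of U):
  |U|=1: {3}:1  {7}:1
  |U|=2: {1,3}:1  {3,7}:2  {6,7}:1
  |U|=3: {0,1,3}:1  {1,3,7}:3  {3,6,7}:3  {5,6,7}:1
  |U|=4: {0,1,3,7}:4  {1,3,6,7}:6  {3,5,6,7}:4  {4,5,6,7}:1
  |U|=5: {0,1,3,6,7}:10  {1,3,5,6,7}:10  {2,4,5,6,7}:1  {3,4,5,6,7}:5
  |U|=6: {0,1,3,5,6,7}:20  {1,3,4,5,6,7}:15  {2,3,4,5,6,7}:6
  start at 0(x): 21
  start at 2(y): 35
sum over floor = 56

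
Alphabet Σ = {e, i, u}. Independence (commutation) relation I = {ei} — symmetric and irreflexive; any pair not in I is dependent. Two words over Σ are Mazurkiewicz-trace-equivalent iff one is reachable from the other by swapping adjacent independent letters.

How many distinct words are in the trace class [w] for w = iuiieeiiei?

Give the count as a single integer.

0(i) covers ∅
1(u) covers 0:i
2(i) covers 1:u
3(i) covers 2:i
4(e) covers 1:u
5(e) covers 4:e
6(i) covers 3:i
7(i) covers 6:i
8(e) covers 5:e
9(i) covers 7:i
floor of heap: 0:i
completions by unplaced set U, small U first (add the entries for U minus each lowest piece of U):
  |U|=1: {8}:1  {9}:1
  |U|=2: {5,8}:1  {7,9}:1  {8,9}:2
  |U|=3: {4,5,8}:1  {5,8,9}:3  {6,7,9}:1  {7,8,9}:3
  |U|=4: {3,6,7,9}:1  {4,5,8,9}:4  {5,7,8,9}:6  {6,7,8,9}:4
  |U|=5: {2,3,6,7,9}:1  {3,6,7,8,9}:5  {4,5,7,8,9}:10  {5,6,7,8,9}:10
  |U|=6: {2,3,6,7,8,9}:6  {3,5,6,7,8,9}:15  {4,5,6,7,8,9}:20
  |U|=7: {2,3,5,6,7,8,9}:21  {3,4,5,6,7,8,9}:35
  |U|=8: {2,3,4,5,6,7,8,9}:56
  start at 0(i): 56

56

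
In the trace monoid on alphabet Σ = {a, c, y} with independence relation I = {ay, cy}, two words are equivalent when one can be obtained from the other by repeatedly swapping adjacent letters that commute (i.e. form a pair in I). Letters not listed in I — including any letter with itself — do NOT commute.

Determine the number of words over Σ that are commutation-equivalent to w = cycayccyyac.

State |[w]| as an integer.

330

drop 0:c onto floor
drop 1:y onto floor
drop 2:c onto {0:c}
drop 3:a onto {2:c}
drop 4:y onto {1:y}
drop 5:c onto {3:a}
drop 6:c onto {5:c}
drop 7:y onto {4:y}
drop 8:y onto {7:y}
drop 9:a onto {6:c}
drop 10:c onto {9:a}
ground layer = {0:c, 1:y}
drop-orders for the pieces not yet dropped (sum over which currently-grounded one goes next):
  1 to go: {8} 1  {10} 1
  2 to go: {7,8} 1  {8,10} 2  {9,10} 1
  3 to go: {4,7,8} 1  {6,9,10} 1  {7,8,10} 3  {8,9,10} 3
  4 to go: {1,4,7,8} 1  {4,7,8,10} 4  {5,6,9,10} 1  {6,8,9,10} 4  {7,8,9,10} 6
  5 to go: {1,4,7,8,10} 5  {3,5,6,9,10} 1  {4,7,8,9,10} 10  {5,6,8,9,10} 5  {6,7,8,9,10} 10
  6 to go: {1,4,7,8,9,10} 15  {2,3,5,6,9,10} 1  {3,5,6,8,9,10} 6  {4,6,7,8,9,10} 20  {5,6,7,8,9,10} 15
  7 to go: {0,2,3,5,6,9,10} 1  {1,4,6,7,8,9,10} 35  {2,3,5,6,8,9,10} 7  {3,5,6,7,8,9,10} 21  {4,5,6,7,8,9,10} 35
  8 to go: {0,2,3,5,6,8,9,10} 8  {1,4,5,6,7,8,9,10} 70  {2,3,5,6,7,8,9,10} 28  {3,4,5,6,7,8,9,10} 56
  9 to go: {0,2,3,5,6,7,8,9,10} 36  {1,3,4,5,6,7,8,9,10} 126  {2,3,4,5,6,7,8,9,10} 84
  if 0:c drops first: 210 orders
  if 1:y drops first: 120 orders
heap linearizations: 330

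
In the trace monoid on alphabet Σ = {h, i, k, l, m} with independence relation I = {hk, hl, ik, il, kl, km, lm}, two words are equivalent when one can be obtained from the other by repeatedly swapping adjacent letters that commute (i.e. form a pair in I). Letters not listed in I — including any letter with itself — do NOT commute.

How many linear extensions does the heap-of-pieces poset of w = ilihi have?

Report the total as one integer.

piece 0:i — minimal
piece 1:l — minimal
piece 2:i rests on {0:i}
piece 3:h rests on {2:i}
piece 4:i rests on {3:h}
minimal pieces: {0:i, 1:l}
ways to finish when only these pieces remain (= sum over removing one remaining piece with nothing left below it):
  1 left: {1}→1  {4}→1
  2 left: {1,4}→2  {3,4}→1
  3 left: {1,3,4}→3  {2,3,4}→1
  placing 0:i first → 4 extensions
  placing 1:l first → 1 extensions
total linear extensions = 5

5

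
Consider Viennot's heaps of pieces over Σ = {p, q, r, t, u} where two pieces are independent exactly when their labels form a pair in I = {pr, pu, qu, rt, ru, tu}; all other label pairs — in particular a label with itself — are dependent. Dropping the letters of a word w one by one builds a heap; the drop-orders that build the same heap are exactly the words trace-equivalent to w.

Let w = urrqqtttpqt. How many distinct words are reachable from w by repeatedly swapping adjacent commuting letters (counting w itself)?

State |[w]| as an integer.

0(u) covers ∅
1(r) covers ∅
2(r) covers 1:r
3(q) covers 2:r
4(q) covers 3:q
5(t) covers 4:q
6(t) covers 5:t
7(t) covers 6:t
8(p) covers 7:t
9(q) covers 8:p
10(t) covers 9:q
floor of heap: 0:u, 1:r
completions by unplaced set U, small U first (add the entries for U minus each lowest piece of U):
  |U|=1: {0}:1  {10}:1
  |U|=2: {0,10}:2  {9,10}:1
  |U|=3: {0,9,10}:3  {8,9,10}:1
  |U|=4: {0,8,9,10}:4  {7,8,9,10}:1
  |U|=5: {0,7,8,9,10}:5  {6,7,8,9,10}:1
  |U|=6: {0,6,7,8,9,10}:6  {5,6,7,8,9,10}:1
  |U|=7: {0,5,6,7,8,9,10}:7  {4,5,6,7,8,9,10}:1
  |U|=8: {0,4,5,6,7,8,9,10}:8  {3,4,5,6,7,8,9,10}:1
  |U|=9: {0,3,4,5,6,7,8,9,10}:9  {2,3,4,5,6,7,8,9,10}:1
  start at 0(u): 1
  start at 1(r): 10
sum over floor = 11

11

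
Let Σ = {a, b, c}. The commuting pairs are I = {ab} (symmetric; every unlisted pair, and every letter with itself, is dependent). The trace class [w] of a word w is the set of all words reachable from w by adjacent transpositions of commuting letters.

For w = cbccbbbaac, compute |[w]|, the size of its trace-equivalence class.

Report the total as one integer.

0(c) covers ∅
1(b) covers 0:c
2(c) covers 1:b
3(c) covers 2:c
4(b) covers 3:c
5(b) covers 4:b
6(b) covers 5:b
7(a) covers 3:c
8(a) covers 7:a
9(c) covers 6:b, 8:a
floor of heap: 0:c
completions by unplaced set U, small U first (add the entries for U minus each lowest piece of U):
  |U|=1: {9}:1
  |U|=2: {6,9}:1  {8,9}:1
  |U|=3: {5,6,9}:1  {6,8,9}:2  {7,8,9}:1
  |U|=4: {4,5,6,9}:1  {5,6,8,9}:3  {6,7,8,9}:3
  |U|=5: {4,5,6,8,9}:4  {5,6,7,8,9}:6
  |U|=6: {4,5,6,7,8,9}:10
  |U|=7: {3,4,5,6,7,8,9}:10
  |U|=8: {2,3,4,5,6,7,8,9}:10
  start at 0(c): 10

10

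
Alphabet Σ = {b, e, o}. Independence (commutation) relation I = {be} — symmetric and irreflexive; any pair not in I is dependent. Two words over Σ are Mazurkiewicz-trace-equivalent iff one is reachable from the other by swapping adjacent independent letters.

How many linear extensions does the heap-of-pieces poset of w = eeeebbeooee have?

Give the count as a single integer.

#0=e has no predecessor
#1=e depends on [0:e]
#2=e depends on [1:e]
#3=e depends on [2:e]
#4=b has no predecessor
#5=b depends on [4:b]
#6=e depends on [3:e]
#7=o depends on [5:b, 6:e]
#8=o depends on [7:o]
#9=e depends on [8:o]
#10=e depends on [9:e]
sources: [0:e, 4:b]
N(rest) = Σ N(rest − s) over sources s of rest; N(one piece) = 1:
  size 1 → [10]=1
  size 2 → [9,10]=1
  size 3 → [8,9,10]=1
  size 4 → [7,8,9,10]=1
  size 5 → [5,7,8,9,10]=1  [6,7,8,9,10]=1
  size 6 → [3,6,7,8,9,10]=1  [4,5,7,8,9,10]=1  [5,6,7,8,9,10]=2
  size 7 → [2,3,6,7,8,9,10]=1  [3,5,6,7,8,9,10]=3  [4,5,6,7,8,9,10]=3
  size 8 → [1,2,3,6,7,8,9,10]=1  [2,3,5,6,7,8,9,10]=4  [3,4,5,6,7,8,9,10]=6
  size 9 → [0,1,2,3,6,7,8,9,10]=1  [1,2,3,5,6,7,8,9,10]=5  [2,3,4,5,6,7,8,9,10]=10
  first=0(e) contributes 15
  first=4(b) contributes 6
|[w]| = 21

21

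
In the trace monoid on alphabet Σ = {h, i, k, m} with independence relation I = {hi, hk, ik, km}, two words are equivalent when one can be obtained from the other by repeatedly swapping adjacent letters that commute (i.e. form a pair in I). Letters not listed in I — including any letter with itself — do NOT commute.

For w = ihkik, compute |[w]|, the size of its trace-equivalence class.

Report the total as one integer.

30

piece 0:i — minimal
piece 1:h — minimal
piece 2:k — minimal
piece 3:i rests on {0:i}
piece 4:k rests on {2:k}
minimal pieces: {0:i, 1:h, 2:k}
ways to finish when only these pieces remain (= sum over removing one remaining piece with nothing left below it):
  1 left: {1}→1  {3}→1  {4}→1
  2 left: {0,3}→1  {1,3}→2  {1,4}→2  {2,4}→1  {3,4}→2
  3 left: {0,1,3}→3  {0,3,4}→3  {1,2,4}→3  {1,3,4}→6  {2,3,4}→3
  placing 0:i first → 12 extensions
  placing 1:h first → 6 extensions
  placing 2:k first → 12 extensions
total linear extensions = 30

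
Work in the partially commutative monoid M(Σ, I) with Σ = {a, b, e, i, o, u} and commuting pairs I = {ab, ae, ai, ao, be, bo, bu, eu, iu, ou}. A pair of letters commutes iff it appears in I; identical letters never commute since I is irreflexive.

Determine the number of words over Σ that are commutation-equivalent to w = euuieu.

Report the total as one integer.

20

#0=e has no predecessor
#1=u has no predecessor
#2=u depends on [1:u]
#3=i depends on [0:e]
#4=e depends on [3:i]
#5=u depends on [2:u]
sources: [0:e, 1:u]
N(rest) = Σ N(rest − s) over sources s of rest; N(one piece) = 1:
  size 1 → [4]=1  [5]=1
  size 2 → [2,5]=1  [3,4]=1  [4,5]=2
  size 3 → [0,3,4]=1  [1,2,5]=1  [2,4,5]=3  [3,4,5]=3
  size 4 → [0,3,4,5]=4  [1,2,4,5]=4  [2,3,4,5]=6
  first=0(e) contributes 10
  first=1(u) contributes 10
|[w]| = 20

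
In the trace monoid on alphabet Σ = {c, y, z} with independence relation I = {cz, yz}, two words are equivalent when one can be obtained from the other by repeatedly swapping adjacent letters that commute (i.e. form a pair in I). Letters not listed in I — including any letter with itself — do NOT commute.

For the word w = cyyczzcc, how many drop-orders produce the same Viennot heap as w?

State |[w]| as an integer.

28

#0=c has no predecessor
#1=y depends on [0:c]
#2=y depends on [1:y]
#3=c depends on [2:y]
#4=z has no predecessor
#5=z depends on [4:z]
#6=c depends on [3:c]
#7=c depends on [6:c]
sources: [0:c, 4:z]
N(rest) = Σ N(rest − s) over sources s of rest; N(one piece) = 1:
  size 1 → [5]=1  [7]=1
  size 2 → [4,5]=1  [5,7]=2  [6,7]=1
  size 3 → [3,6,7]=1  [4,5,7]=3  [5,6,7]=3
  size 4 → [2,3,6,7]=1  [3,5,6,7]=4  [4,5,6,7]=6
  size 5 → [1,2,3,6,7]=1  [2,3,5,6,7]=5  [3,4,5,6,7]=10
  size 6 → [0,1,2,3,6,7]=1  [1,2,3,5,6,7]=6  [2,3,4,5,6,7]=15
  first=0(c) contributes 21
  first=4(z) contributes 7
|[w]| = 28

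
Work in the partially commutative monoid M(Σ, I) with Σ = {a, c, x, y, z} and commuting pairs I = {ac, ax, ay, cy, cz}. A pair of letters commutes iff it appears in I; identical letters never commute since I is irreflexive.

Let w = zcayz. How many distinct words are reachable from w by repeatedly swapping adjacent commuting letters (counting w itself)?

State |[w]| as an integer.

10

piece 0:z — minimal
piece 1:c — minimal
piece 2:a rests on {0:z}
piece 3:y rests on {0:z}
piece 4:z rests on {2:a, 3:y}
minimal pieces: {0:z, 1:c}
ways to finish when only these pieces remain (= sum over removing one remaining piece with nothing left below it):
  1 left: {1}→1  {4}→1
  2 left: {1,4}→2  {2,4}→1  {3,4}→1
  3 left: {1,2,4}→3  {1,3,4}→3  {2,3,4}→2
  placing 0:z first → 8 extensions
  placing 1:c first → 2 extensions
total linear extensions = 10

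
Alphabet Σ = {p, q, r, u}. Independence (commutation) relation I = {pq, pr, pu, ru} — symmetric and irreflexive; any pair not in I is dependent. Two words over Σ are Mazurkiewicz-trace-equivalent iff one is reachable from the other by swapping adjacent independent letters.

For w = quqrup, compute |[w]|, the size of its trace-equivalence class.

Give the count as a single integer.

12

0(q) covers ∅
1(u) covers 0:q
2(q) covers 1:u
3(r) covers 2:q
4(u) covers 2:q
5(p) covers ∅
floor of heap: 0:q, 5:p
completions by unplaced set U, small U first (add the entries for U minus each lowest piece of U):
  |U|=1: {3}:1  {4}:1  {5}:1
  |U|=2: {3,4}:2  {3,5}:2  {4,5}:2
  |U|=3: {2,3,4}:2  {3,4,5}:6
  |U|=4: {1,2,3,4}:2  {2,3,4,5}:8
  start at 0(q): 10
  start at 5(p): 2
sum over floor = 12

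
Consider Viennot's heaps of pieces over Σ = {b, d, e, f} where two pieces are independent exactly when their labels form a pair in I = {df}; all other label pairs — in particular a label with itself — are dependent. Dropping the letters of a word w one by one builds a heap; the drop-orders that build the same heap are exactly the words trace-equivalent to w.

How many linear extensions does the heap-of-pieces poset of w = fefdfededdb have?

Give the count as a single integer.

3

drop 0:f onto floor
drop 1:e onto {0:f}
drop 2:f onto {1:e}
drop 3:d onto {1:e}
drop 4:f onto {2:f}
drop 5:e onto {3:d, 4:f}
drop 6:d onto {5:e}
drop 7:e onto {6:d}
drop 8:d onto {7:e}
drop 9:d onto {8:d}
drop 10:b onto {9:d}
ground layer = {0:f}
drop-orders for the pieces not yet dropped (sum over which currently-grounded one goes next):
  1 to go: {10} 1
  2 to go: {9,10} 1
  3 to go: {8,9,10} 1
  4 to go: {7,8,9,10} 1
  5 to go: {6,7,8,9,10} 1
  6 to go: {5,6,7,8,9,10} 1
  7 to go: {3,5,6,7,8,9,10} 1  {4,5,6,7,8,9,10} 1
  8 to go: {2,4,5,6,7,8,9,10} 1  {3,4,5,6,7,8,9,10} 2
  9 to go: {2,3,4,5,6,7,8,9,10} 3
  if 0:f drops first: 3 orders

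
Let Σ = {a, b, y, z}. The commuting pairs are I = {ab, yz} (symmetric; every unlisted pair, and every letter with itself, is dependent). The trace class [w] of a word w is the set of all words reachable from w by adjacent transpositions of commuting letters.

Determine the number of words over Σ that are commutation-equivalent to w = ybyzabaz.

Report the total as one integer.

0(y) covers ∅
1(b) covers 0:y
2(y) covers 1:b
3(z) covers 1:b
4(a) covers 2:y, 3:z
5(b) covers 2:y, 3:z
6(a) covers 4:a
7(z) covers 5:b, 6:a
floor of heap: 0:y
completions by unplaced set U, small U first (add the entries for U minus each lowest piece of U):
  |U|=1: {7}:1
  |U|=2: {5,7}:1  {6,7}:1
  |U|=3: {4,6,7}:1  {5,6,7}:2
  |U|=4: {4,5,6,7}:3
  |U|=5: {2,4,5,6,7}:3  {3,4,5,6,7}:3
  |U|=6: {2,3,4,5,6,7}:6
  start at 0(y): 6

6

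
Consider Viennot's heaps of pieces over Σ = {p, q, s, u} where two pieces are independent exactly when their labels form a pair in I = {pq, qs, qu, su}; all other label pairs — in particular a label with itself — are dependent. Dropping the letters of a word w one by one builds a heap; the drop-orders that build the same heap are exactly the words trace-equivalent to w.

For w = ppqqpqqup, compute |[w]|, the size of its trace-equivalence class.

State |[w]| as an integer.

126

drop 0:p onto floor
drop 1:p onto {0:p}
drop 2:q onto floor
drop 3:q onto {2:q}
drop 4:p onto {1:p}
drop 5:q onto {3:q}
drop 6:q onto {5:q}
drop 7:u onto {4:p}
drop 8:p onto {7:u}
ground layer = {0:p, 2:q}
drop-orders for the pieces not yet dropped (sum over which currently-grounded one goes next):
  1 to go: {6} 1  {8} 1
  2 to go: {5,6} 1  {6,8} 2  {7,8} 1
  3 to go: {3,5,6} 1  {4,7,8} 1  {5,6,8} 3  {6,7,8} 3
  4 to go: {1,4,7,8} 1  {2,3,5,6} 1  {3,5,6,8} 4  {4,6,7,8} 4  {5,6,7,8} 6
  5 to go: {0,1,4,7,8} 1  {1,4,6,7,8} 5  {2,3,5,6,8} 5  {3,5,6,7,8} 10  {4,5,6,7,8} 10
  6 to go: {0,1,4,6,7,8} 6  {1,4,5,6,7,8} 15  {2,3,5,6,7,8} 15  {3,4,5,6,7,8} 20
  7 to go: {0,1,4,5,6,7,8} 21  {1,3,4,5,6,7,8} 35  {2,3,4,5,6,7,8} 35
  if 0:p drops first: 70 orders
  if 2:q drops first: 56 orders
heap linearizations: 126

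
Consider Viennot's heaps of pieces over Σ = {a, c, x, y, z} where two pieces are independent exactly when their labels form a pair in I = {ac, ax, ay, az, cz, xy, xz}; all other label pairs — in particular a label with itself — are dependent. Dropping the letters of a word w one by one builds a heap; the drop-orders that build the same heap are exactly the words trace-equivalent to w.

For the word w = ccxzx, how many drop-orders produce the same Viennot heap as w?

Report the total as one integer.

piece 0:c — minimal
piece 1:c rests on {0:c}
piece 2:x rests on {1:c}
piece 3:z — minimal
piece 4:x rests on {2:x}
minimal pieces: {0:c, 3:z}
ways to finish when only these pieces remain (= sum over removing one remaining piece with nothing left below it):
  1 left: {3}→1  {4}→1
  2 left: {2,4}→1  {3,4}→2
  3 left: {1,2,4}→1  {2,3,4}→3
  placing 0:c first → 4 extensions
  placing 3:z first → 1 extensions
total linear extensions = 5

5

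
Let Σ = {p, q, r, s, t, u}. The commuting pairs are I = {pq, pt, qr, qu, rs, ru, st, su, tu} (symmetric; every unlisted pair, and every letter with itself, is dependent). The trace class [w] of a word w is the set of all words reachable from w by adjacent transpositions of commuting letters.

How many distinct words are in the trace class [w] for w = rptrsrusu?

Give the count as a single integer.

0(r) covers ∅
1(p) covers 0:r
2(t) covers 0:r
3(r) covers 1:p, 2:t
4(s) covers 1:p
5(r) covers 3:r
6(u) covers 1:p
7(s) covers 4:s
8(u) covers 6:u
floor of heap: 0:r
completions by unplaced set U, small U first (add the entries for U minus each lowest piece of U):
  |U|=1: {5}:1  {7}:1  {8}:1
  |U|=2: {3,5}:1  {4,7}:1  {5,7}:2  {5,8}:2  {6,8}:1  {7,8}:2
  |U|=3: {2,3,5}:1  {3,5,7}:3  {3,5,8}:3  {4,5,7}:3  {4,7,8}:3  {5,6,8}:3  {5,7,8}:6  {6,7,8}:3
  |U|=4: {2,3,5,7}:4  {2,3,5,8}:4  {3,4,5,7}:6  {3,5,6,8}:6  {3,5,7,8}:12  {4,5,7,8}:12  {4,6,7,8}:6  {5,6,7,8}:12
  |U|=5: {2,3,4,5,7}:10  {2,3,5,6,8}:10  {2,3,5,7,8}:20  {3,4,5,7,8}:30  {3,5,6,7,8}:30  {4,5,6,7,8}:30
  |U|=6: {2,3,4,5,7,8}:60  {2,3,5,6,7,8}:60  {3,4,5,6,7,8}:90
  |U|=7: {1,3,4,5,6,7,8}:90  {2,3,4,5,6,7,8}:210
  start at 0(r): 300

300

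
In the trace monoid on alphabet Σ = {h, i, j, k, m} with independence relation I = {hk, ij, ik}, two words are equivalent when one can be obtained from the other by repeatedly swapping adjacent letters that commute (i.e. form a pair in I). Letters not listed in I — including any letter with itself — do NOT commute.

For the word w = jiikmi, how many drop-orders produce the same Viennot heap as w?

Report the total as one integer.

6

piece 0:j — minimal
piece 1:i — minimal
piece 2:i rests on {1:i}
piece 3:k rests on {0:j}
piece 4:m rests on {2:i, 3:k}
piece 5:i rests on {4:m}
minimal pieces: {0:j, 1:i}
ways to finish when only these pieces remain (= sum over removing one remaining piece with nothing left below it):
  1 left: {5}→1
  2 left: {4,5}→1
  3 left: {2,4,5}→1  {3,4,5}→1
  4 left: {0,3,4,5}→1  {1,2,4,5}→1  {2,3,4,5}→2
  placing 0:j first → 3 extensions
  placing 1:i first → 3 extensions
total linear extensions = 6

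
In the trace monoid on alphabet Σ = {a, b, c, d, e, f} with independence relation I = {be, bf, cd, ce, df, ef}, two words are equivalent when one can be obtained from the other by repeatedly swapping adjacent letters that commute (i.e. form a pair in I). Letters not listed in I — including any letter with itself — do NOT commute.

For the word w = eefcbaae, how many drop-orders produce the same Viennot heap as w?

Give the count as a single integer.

0(e) covers ∅
1(e) covers 0:e
2(f) covers ∅
3(c) covers 2:f
4(b) covers 3:c
5(a) covers 1:e, 4:b
6(a) covers 5:a
7(e) covers 6:a
floor of heap: 0:e, 2:f
completions by unplaced set U, small U first (add the entries for U minus each lowest piece of U):
  |U|=1: {7}:1
  |U|=2: {6,7}:1
  |U|=3: {5,6,7}:1
  |U|=4: {1,5,6,7}:1  {4,5,6,7}:1
  |U|=5: {0,1,5,6,7}:1  {1,4,5,6,7}:2  {3,4,5,6,7}:1
  |U|=6: {0,1,4,5,6,7}:3  {1,3,4,5,6,7}:3  {2,3,4,5,6,7}:1
  start at 0(e): 4
  start at 2(f): 6
sum over floor = 10

10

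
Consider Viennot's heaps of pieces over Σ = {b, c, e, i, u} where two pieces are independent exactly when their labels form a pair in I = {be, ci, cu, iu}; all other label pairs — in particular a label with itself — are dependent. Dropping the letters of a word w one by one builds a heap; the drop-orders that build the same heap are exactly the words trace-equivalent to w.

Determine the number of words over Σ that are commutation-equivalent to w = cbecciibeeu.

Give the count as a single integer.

36

drop 0:c onto floor
drop 1:b onto {0:c}
drop 2:e onto {0:c}
drop 3:c onto {1:b, 2:e}
drop 4:c onto {3:c}
drop 5:i onto {1:b, 2:e}
drop 6:i onto {5:i}
drop 7:b onto {4:c, 6:i}
drop 8:e onto {4:c, 6:i}
drop 9:e onto {8:e}
drop 10:u onto {7:b, 9:e}
ground layer = {0:c}
drop-orders for the pieces not yet dropped (sum over which currently-grounded one goes next):
  1 to go: {10} 1
  2 to go: {7,10} 1  {9,10} 1
  3 to go: {7,9,10} 2  {8,9,10} 1
  4 to go: {7,8,9,10} 3
  5 to go: {4,7,8,9,10} 3  {6,7,8,9,10} 3
  6 to go: {3,4,7,8,9,10} 3  {4,6,7,8,9,10} 6  {5,6,7,8,9,10} 3
  7 to go: {3,4,6,7,8,9,10} 9  {4,5,6,7,8,9,10} 9
  8 to go: {3,4,5,6,7,8,9,10} 18
  9 to go: {1,3,4,5,6,7,8,9,10} 18  {2,3,4,5,6,7,8,9,10} 18
  if 0:c drops first: 36 orders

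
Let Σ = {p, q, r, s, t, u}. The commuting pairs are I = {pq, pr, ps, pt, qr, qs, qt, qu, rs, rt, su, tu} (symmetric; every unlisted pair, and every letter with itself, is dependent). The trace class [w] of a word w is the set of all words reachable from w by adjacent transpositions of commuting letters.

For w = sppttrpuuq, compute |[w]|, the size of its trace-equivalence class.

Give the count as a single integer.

0(s) covers ∅
1(p) covers ∅
2(p) covers 1:p
3(t) covers 0:s
4(t) covers 3:t
5(r) covers ∅
6(p) covers 2:p
7(u) covers 5:r, 6:p
8(u) covers 7:u
9(q) covers ∅
floor of heap: 0:s, 1:p, 5:r, 9:q
completions by unplaced set U, small U first (add the entries for U minus each lowest piece of U):
  |U|=1: {4}:1  {8}:1  {9}:1
  |U|=2: {3,4}:1  {4,8}:2  {4,9}:2  {7,8}:1  {8,9}:2
  |U|=3: {0,3,4}:1  {3,4,8}:3  {3,4,9}:3  {4,7,8}:3  {4,8,9}:6  {5,7,8}:1  {6,7,8}:1  {7,8,9}:3
  |U|=4: {0,3,4,8}:4  {0,3,4,9}:4  {2,6,7,8}:1  {3,4,7,8}:6  {3,4,8,9}:12  {4,5,7,8}:4  {4,6,7,8}:4  {4,7,8,9}:12  {5,6,7,8}:2  {5,7,8,9}:4  {6,7,8,9}:4
  |U|=5: {0,3,4,7,8}:10  {0,3,4,8,9}:20  {1,2,6,7,8}:1  {2,4,6,7,8}:5  {2,5,6,7,8}:3  {2,6,7,8,9}:5  {3,4,5,7,8}:10  {3,4,6,7,8}:10  {3,4,7,8,9}:30  {4,5,6,7,8}:10  {4,5,7,8,9}:20  {4,6,7,8,9}:20  {5,6,7,8,9}:10
  |U|=6: {0,3,4,5,7,8}:20  {0,3,4,6,7,8}:20  {0,3,4,7,8,9}:60  {1,2,4,6,7,8}:6  {1,2,5,6,7,8}:4  {1,2,6,7,8,9}:6  {2,3,4,6,7,8}:15  {2,4,5,6,7,8}:18  {2,4,6,7,8,9}:30  {2,5,6,7,8,9}:18  {3,4,5,6,7,8}:30  {3,4,5,7,8,9}:60  {3,4,6,7,8,9}:60  {4,5,6,7,8,9}:60
  |U|=7: {0,2,3,4,6,7,8}:35  {0,3,4,5,6,7,8}:70  {0,3,4,5,7,8,9}:140  {0,3,4,6,7,8,9}:140  {1,2,3,4,6,7,8}:21  {1,2,4,5,6,7,8}:28  {1,2,4,6,7,8,9}:42  {1,2,5,6,7,8,9}:28  {2,3,4,5,6,7,8}:63  {2,3,4,6,7,8,9}:105  {2,4,5,6,7,8,9}:126  {3,4,5,6,7,8,9}:210
  |U|=8: {0,1,2,3,4,6,7,8}:56  {0,2,3,4,5,6,7,8}:168  {0,2,3,4,6,7,8,9}:280  {0,3,4,5,6,7,8,9}:560  {1,2,3,4,5,6,7,8}:112  {1,2,3,4,6,7,8,9}:168  {1,2,4,5,6,7,8,9}:224  {2,3,4,5,6,7,8,9}:504
  start at 0(s): 1008
  start at 1(p): 1512
  start at 5(r): 504
  start at 9(q): 336
sum over floor = 3360

3360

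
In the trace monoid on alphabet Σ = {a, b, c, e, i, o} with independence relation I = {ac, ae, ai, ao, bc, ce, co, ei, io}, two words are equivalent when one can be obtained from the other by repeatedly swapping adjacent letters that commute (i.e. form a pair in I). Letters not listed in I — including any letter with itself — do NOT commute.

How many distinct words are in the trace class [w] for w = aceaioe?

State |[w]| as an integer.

210

piece 0:a — minimal
piece 1:c — minimal
piece 2:e — minimal
piece 3:a rests on {0:a}
piece 4:i rests on {1:c}
piece 5:o rests on {2:e}
piece 6:e rests on {5:o}
minimal pieces: {0:a, 1:c, 2:e}
ways to finish when only these pieces remain (= sum over removing one remaining piece with nothing left below it):
  1 left: {3}→1  {4}→1  {6}→1
  2 left: {0,3}→1  {1,4}→1  {3,4}→2  {3,6}→2  {4,6}→2  {5,6}→1
  3 left: {0,3,4}→3  {0,3,6}→3  {1,3,4}→3  {1,4,6}→3  {2,5,6}→1  {3,4,6}→6  {3,5,6}→3  {4,5,6}→3
  4 left: {0,1,3,4}→6  {0,3,4,6}→12  {0,3,5,6}→6  {1,3,4,6}→12  {1,4,5,6}→6  {2,3,5,6}→4  {2,4,5,6}→4  {3,4,5,6}→12
  5 left: {0,1,3,4,6}→30  {0,2,3,5,6}→10  {0,3,4,5,6}→30  {1,2,4,5,6}→10  {1,3,4,5,6}→30  {2,3,4,5,6}→20
  placing 0:a first → 60 extensions
  placing 1:c first → 60 extensions
  placing 2:e first → 90 extensions
total linear extensions = 210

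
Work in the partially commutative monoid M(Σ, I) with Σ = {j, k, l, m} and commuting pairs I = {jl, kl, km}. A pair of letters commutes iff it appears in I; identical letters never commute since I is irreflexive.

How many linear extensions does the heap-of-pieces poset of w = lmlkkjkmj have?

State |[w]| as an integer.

38

0(l) covers ∅
1(m) covers 0:l
2(l) covers 1:m
3(k) covers ∅
4(k) covers 3:k
5(j) covers 1:m, 4:k
6(k) covers 5:j
7(m) covers 2:l, 5:j
8(j) covers 6:k, 7:m
floor of heap: 0:l, 3:k
completions by unplaced set U, small U first (add the entries for U minus each lowest piece of U):
  |U|=1: {8}:1
  |U|=2: {6,8}:1  {7,8}:1
  |U|=3: {2,7,8}:1  {6,7,8}:2
  |U|=4: {2,6,7,8}:3  {5,6,7,8}:2
  |U|=5: {2,5,6,7,8}:5  {4,5,6,7,8}:2
  |U|=6: {1,2,5,6,7,8}:5  {2,4,5,6,7,8}:7  {3,4,5,6,7,8}:2
  |U|=7: {0,1,2,5,6,7,8}:5  {1,2,4,5,6,7,8}:12  {2,3,4,5,6,7,8}:9
  start at 0(l): 21
  start at 3(k): 17
sum over floor = 38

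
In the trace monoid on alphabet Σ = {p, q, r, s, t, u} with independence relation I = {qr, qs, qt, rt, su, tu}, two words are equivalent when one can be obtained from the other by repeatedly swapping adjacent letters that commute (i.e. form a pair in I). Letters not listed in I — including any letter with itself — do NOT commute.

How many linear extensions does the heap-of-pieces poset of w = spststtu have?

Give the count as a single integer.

6

#0=s has no predecessor
#1=p depends on [0:s]
#2=s depends on [1:p]
#3=t depends on [2:s]
#4=s depends on [3:t]
#5=t depends on [4:s]
#6=t depends on [5:t]
#7=u depends on [1:p]
sources: [0:s]
N(rest) = Σ N(rest − s) over sources s of rest; N(one piece) = 1:
  size 1 → [6]=1  [7]=1
  size 2 → [5,6]=1  [6,7]=2
  size 3 → [4,5,6]=1  [5,6,7]=3
  size 4 → [3,4,5,6]=1  [4,5,6,7]=4
  size 5 → [2,3,4,5,6]=1  [3,4,5,6,7]=5
  size 6 → [2,3,4,5,6,7]=6
  first=0(s) contributes 6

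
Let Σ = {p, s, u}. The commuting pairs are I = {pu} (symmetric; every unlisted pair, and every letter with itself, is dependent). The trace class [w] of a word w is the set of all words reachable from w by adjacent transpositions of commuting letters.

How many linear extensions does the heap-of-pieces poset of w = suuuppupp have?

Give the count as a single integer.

piece 0:s — minimal
piece 1:u rests on {0:s}
piece 2:u rests on {1:u}
piece 3:u rests on {2:u}
piece 4:p rests on {0:s}
piece 5:p rests on {4:p}
piece 6:u rests on {3:u}
piece 7:p rests on {5:p}
piece 8:p rests on {7:p}
minimal pieces: {0:s}
ways to finish when only these pieces remain (= sum over removing one remaining piece with nothing left below it):
  1 left: {6}→1  {8}→1
  2 left: {3,6}→1  {6,8}→2  {7,8}→1
  3 left: {2,3,6}→1  {3,6,8}→3  {5,7,8}→1  {6,7,8}→3
  4 left: {1,2,3,6}→1  {2,3,6,8}→4  {3,6,7,8}→6  {4,5,7,8}→1  {5,6,7,8}→4
  5 left: {1,2,3,6,8}→5  {2,3,6,7,8}→10  {3,5,6,7,8}→10  {4,5,6,7,8}→5
  6 left: {1,2,3,6,7,8}→15  {2,3,5,6,7,8}→20  {3,4,5,6,7,8}→15
  7 left: {1,2,3,5,6,7,8}→35  {2,3,4,5,6,7,8}→35
  placing 0:s first → 70 extensions

70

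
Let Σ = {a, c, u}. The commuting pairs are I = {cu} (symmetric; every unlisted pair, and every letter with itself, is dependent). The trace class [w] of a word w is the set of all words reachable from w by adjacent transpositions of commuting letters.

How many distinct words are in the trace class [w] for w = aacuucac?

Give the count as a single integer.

#0=a has no predecessor
#1=a depends on [0:a]
#2=c depends on [1:a]
#3=u depends on [1:a]
#4=u depends on [3:u]
#5=c depends on [2:c]
#6=a depends on [4:u, 5:c]
#7=c depends on [6:a]
sources: [0:a]
N(rest) = Σ N(rest − s) over sources s of rest; N(one piece) = 1:
  size 1 → [7]=1
  size 2 → [6,7]=1
  size 3 → [4,6,7]=1  [5,6,7]=1
  size 4 → [2,5,6,7]=1  [3,4,6,7]=1  [4,5,6,7]=2
  size 5 → [2,4,5,6,7]=3  [3,4,5,6,7]=3
  size 6 → [2,3,4,5,6,7]=6
  first=0(a) contributes 6

6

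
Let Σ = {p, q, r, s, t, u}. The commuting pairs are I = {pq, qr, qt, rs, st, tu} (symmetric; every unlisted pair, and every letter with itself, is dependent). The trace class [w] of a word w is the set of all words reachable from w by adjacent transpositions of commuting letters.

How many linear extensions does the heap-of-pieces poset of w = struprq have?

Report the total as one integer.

piece 0:s — minimal
piece 1:t — minimal
piece 2:r rests on {1:t}
piece 3:u rests on {0:s, 2:r}
piece 4:p rests on {3:u}
piece 5:r rests on {4:p}
piece 6:q rests on {3:u}
minimal pieces: {0:s, 1:t}
ways to finish when only these pieces remain (= sum over removing one remaining piece with nothing left below it):
  1 left: {5}→1  {6}→1
  2 left: {4,5}→1  {5,6}→2
  3 left: {4,5,6}→3
  4 left: {3,4,5,6}→3
  5 left: {0,3,4,5,6}→3  {2,3,4,5,6}→3
  placing 0:s first → 3 extensions
  placing 1:t first → 6 extensions
total linear extensions = 9

9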